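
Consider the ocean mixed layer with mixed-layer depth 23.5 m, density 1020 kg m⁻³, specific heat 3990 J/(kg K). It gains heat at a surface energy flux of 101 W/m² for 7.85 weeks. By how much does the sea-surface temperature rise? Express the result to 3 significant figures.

5.01 K

Areal heat capacity C = ρ c_p D = 1020 × 3990 × 23.5 = 9.56×10^7 J m⁻² K⁻¹.
Net heat input Q = F Δt = 101 × (7.85 weeks × 6.048×10^5 s/week) = 4.80×10^8 J/m².
ΔT = Q / C = 4.80×10^8 / 9.56×10^7 = 5.01 K.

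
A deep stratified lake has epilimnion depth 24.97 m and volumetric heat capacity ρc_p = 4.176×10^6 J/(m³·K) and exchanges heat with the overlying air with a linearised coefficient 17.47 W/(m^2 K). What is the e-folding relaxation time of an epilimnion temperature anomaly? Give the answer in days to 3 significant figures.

69.1 days

Areal heat capacity C = ρc_p × D = 4.176×10^6 × 24.97 = 1.04×10^8 J m⁻² K⁻¹.
Relaxation time τ = C / λ = 1.04×10^8 / 17.47 = 5.97×10^6 s.
In days: 5.97×10^6 s / (86400 s/day) = 69.1 days.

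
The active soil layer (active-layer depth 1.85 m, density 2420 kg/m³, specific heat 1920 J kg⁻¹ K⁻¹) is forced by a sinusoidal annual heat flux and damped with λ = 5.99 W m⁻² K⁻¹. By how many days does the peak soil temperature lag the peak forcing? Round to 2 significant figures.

Areal heat capacity C = ρ c_p D = 2420 × 1920 × 1.85 = 8.60×10^6 J m⁻² K⁻¹.
ω = 2π / 3.15×10^7 s = 1.99×10^-7 s⁻¹.
Phase lag φ = arctan(Cω/λ) = arctan(1.71/5.99) = 0.278 rad.
Time lag = φ / ω = 0.278 / 1.99×10^-7 = 1.40×10^6 s = 16.2 days.

16 days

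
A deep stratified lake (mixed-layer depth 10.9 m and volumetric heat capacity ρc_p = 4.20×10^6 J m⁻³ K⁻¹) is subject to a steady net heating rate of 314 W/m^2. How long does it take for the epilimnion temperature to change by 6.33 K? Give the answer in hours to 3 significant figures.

Areal heat capacity C = ρc_p × D = 4.20×10^6 × 10.9 = 4.58×10^7 J m⁻² K⁻¹.
Time required: Δt = C ΔT / F = 4.58×10^7 × 6.33 / 314 = 9.23×10^5 s.
In hours: 9.23×10^5 s / (3600 s/hour) = 256 hours.

256 hours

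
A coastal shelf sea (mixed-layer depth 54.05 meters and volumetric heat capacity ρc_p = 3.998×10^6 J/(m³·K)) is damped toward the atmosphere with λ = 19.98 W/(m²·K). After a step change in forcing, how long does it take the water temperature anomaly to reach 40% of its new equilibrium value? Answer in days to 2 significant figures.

Areal heat capacity C = ρc_p × D = 3.998×10^6 × 54.05 = 2.16×10^8 J m⁻² K⁻¹.
τ = C / λ = 2.16×10^8 / 19.98 = 1.08×10^7 s.
Fraction reached: 1 − e^(−t/τ) = 0.40 ⇒ t = −τ ln(1 − 0.40) = τ × 0.511.
t = 5.52×10^6 s = 63.9 days.

64 days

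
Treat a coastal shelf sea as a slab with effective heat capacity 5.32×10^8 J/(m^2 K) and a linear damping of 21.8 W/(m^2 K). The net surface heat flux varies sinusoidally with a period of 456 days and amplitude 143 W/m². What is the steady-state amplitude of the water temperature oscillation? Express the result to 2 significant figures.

1.6 K

Areal heat capacity C = 5.32×10^8 J/(m^2 K) (given).
Angular frequency ω = 2π / T = 2π / 3.94×10^7 s = 1.59×10^-7 s⁻¹.
√((Cω)² + λ²) = √((84.8)² + 21.8²) = 87.6 W/(m²·K).
Amplitude A = F₀ / √((Cω)²+λ²) = 143 / 87.6 = 1.63 K.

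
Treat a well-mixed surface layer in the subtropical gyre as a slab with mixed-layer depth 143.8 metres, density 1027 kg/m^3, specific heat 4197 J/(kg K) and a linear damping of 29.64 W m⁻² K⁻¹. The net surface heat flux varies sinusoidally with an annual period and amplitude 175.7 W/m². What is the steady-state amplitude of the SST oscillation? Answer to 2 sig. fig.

1.4 K

Areal heat capacity C = ρ c_p D = 1027 × 4197 × 143.8 = 6.20×10^8 J/(m^2 K).
Angular frequency ω = 2π / T = 2π / 3.15×10^7 s = 1.99×10^-7 s⁻¹.
√((Cω)² + λ²) = √((123)² + 29.64²) = 127 W/(m²·K).
Amplitude A = F₀ / √((Cω)²+λ²) = 175.7 / 127 = 1.38 K.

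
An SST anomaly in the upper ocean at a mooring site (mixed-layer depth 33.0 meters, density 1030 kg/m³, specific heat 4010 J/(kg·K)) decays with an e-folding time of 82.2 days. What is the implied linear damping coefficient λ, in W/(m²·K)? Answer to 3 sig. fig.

19.2

Areal heat capacity C = ρ c_p D = 1030 × 4010 × 33.0 = 1.36×10^8 J m⁻² K⁻¹.
τ = 82.2 days = 7.10×10^6 s.
λ = C / τ = 1.36×10^8 / 7.10×10^6 = 19.2 W/(m²·K).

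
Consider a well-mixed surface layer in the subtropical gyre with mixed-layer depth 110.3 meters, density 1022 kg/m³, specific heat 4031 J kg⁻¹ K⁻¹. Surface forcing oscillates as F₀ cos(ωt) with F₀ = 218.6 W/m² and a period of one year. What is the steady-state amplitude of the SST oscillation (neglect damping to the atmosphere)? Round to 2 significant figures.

2.4 K

Areal heat capacity C = ρ c_p D = 1022 × 4031 × 110.3 = 4.54×10^8 J/(m²·K).
Angular frequency ω = 2π / T = 2π / 3.15×10^7 s = 1.99×10^-7 s⁻¹.
Cω = 4.54×10^8 × 1.99×10^-7 = 90.5 W/(m²·K).
Amplitude A = F₀ / (Cω) = 218.6 / 90.5 = 2.41 K.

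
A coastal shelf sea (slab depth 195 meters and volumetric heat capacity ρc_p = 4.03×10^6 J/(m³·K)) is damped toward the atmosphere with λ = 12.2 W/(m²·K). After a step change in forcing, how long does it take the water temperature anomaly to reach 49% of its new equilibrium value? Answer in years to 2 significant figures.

Areal heat capacity C = ρc_p × D = 4.03×10^6 × 195 = 7.86×10^8 J/(m^2 K).
τ = C / λ = 7.86×10^8 / 12.2 = 6.44×10^7 s.
Fraction reached: 1 − e^(−t/τ) = 0.49 ⇒ t = −τ ln(1 − 0.49) = τ × 0.673.
t = 4.34×10^7 s = 1.37 years.

1.4 years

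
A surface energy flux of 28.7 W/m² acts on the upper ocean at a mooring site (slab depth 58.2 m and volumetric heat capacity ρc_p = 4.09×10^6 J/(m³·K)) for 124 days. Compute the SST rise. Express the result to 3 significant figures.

Areal heat capacity C = ρc_p × D = 4.09×10^6 × 58.2 = 2.38×10^8 J/(m^2 K).
Net heat input Q = F Δt = 28.7 × (124 days × 86400 s/day) = 3.07×10^8 J/m².
ΔT = Q / C = 3.07×10^8 / 2.38×10^8 = 1.29 K.

1.29 K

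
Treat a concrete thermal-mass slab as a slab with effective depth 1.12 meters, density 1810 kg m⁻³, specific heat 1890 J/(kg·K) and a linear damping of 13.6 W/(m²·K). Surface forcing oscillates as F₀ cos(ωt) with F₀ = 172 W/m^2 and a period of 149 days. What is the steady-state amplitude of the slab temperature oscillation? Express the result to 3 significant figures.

Areal heat capacity C = ρ c_p D = 1810 × 1890 × 1.12 = 3.83×10^6 J/(m^2 K).
Angular frequency ω = 2π / T = 2π / 1.29×10^7 s = 4.88×10^-7 s⁻¹.
√((Cω)² + λ²) = √((1.87)² + 13.6²) = 13.7 W/(m²·K).
Amplitude A = F₀ / √((Cω)²+λ²) = 172 / 13.7 = 12.5 K.

12.5 K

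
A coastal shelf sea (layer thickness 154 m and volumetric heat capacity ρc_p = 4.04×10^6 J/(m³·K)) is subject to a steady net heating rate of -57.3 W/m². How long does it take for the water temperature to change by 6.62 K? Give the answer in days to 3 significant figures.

832 days

Areal heat capacity C = ρc_p × D = 4.04×10^6 × 154 = 6.22×10^8 J/(m²·K).
Time required: Δt = C ΔT / F = 6.22×10^8 × -6.62 / -57.3 = 7.19×10^7 s.
In days: 7.19×10^7 s / (86400 s/day) = 832 days.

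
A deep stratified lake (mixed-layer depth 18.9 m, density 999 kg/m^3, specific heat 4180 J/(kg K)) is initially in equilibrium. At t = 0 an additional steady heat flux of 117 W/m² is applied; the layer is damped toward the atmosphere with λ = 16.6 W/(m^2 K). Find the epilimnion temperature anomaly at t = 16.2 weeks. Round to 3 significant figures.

Areal heat capacity C = ρ c_p D = 999 × 4180 × 18.9 = 7.89×10^7 J/(m²·K).
τ = C / λ = 7.89×10^7 / 16.6 = 4.75×10^6 s.
Equilibrium anomaly ΔT_eq = F / λ = 117 / 16.6 = 7.05 K.
t = 16.2 weeks = 9.80×10^6 s, so t/τ = 2.06.
ΔT(t) = ΔT_eq (1 − e^(−t/τ)) = 7.05 × (1 − e^−2.06) = 6.15 K.

6.15 K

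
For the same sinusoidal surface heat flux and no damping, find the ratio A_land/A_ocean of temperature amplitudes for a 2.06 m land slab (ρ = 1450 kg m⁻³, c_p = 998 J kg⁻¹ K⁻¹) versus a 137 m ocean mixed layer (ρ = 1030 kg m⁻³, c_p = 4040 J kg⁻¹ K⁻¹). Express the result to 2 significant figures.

C_ocean = 1030 × 4040 × 137 = 5.70×10^8 J/(m²·K).
C_land = 1450 × 998 × 2.06 = 2.98×10^6 J/(m²·K).
Undamped amplitude ∝ 1/C, so A_land/A_ocean = C_ocean/C_land = 191.

190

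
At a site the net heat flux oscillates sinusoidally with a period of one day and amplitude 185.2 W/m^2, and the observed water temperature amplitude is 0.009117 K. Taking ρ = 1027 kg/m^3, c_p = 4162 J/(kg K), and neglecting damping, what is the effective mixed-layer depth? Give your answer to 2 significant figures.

ω = 2π / 86400 s = 7.27×10^-5 s⁻¹.
Required C = F₀ / (A ω) = 185.2 / (0.009117 × 7.27×10^-5) = 2.79×10^8 J/(m²·K).
D = C / (ρ c_p) = 2.79×10^8 / (1027 × 4162) = 65.4 m.

65 m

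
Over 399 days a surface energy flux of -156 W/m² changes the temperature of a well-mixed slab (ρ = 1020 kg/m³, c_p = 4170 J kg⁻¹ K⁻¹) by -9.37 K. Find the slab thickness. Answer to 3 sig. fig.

135 m

Heat input Q = F Δt = -156 × 3.45×10^7 s = -5.38×10^9 J/m².
Required areal heat capacity C = Q / ΔT = 5.74×10^8 J/(m²·K).
Depth D = C / (ρ c_p) = 5.74×10^8 / (1020 × 4170) = 135 m.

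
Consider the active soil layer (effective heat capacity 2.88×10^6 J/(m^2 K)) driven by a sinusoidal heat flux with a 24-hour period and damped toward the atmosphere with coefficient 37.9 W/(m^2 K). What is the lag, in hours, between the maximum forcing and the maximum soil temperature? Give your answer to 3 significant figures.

Areal heat capacity C = 2.88×10^6 J/(m^2 K) (given).
ω = 2π / 86400 s = 7.27×10^-5 s⁻¹.
Phase lag φ = arctan(Cω/λ) = arctan(209/37.9) = 1.39 rad.
Time lag = φ / ω = 1.39 / 7.27×10^-5 = 19100 s = 5.32 hours.

5.32 hours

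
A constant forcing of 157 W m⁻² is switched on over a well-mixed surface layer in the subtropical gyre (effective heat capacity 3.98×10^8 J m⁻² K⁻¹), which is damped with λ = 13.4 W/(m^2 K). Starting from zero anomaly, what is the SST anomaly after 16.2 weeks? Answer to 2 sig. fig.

Areal heat capacity C = 3.98×10^8 J m⁻² K⁻¹ (given).
τ = C / λ = 3.98×10^8 / 13.4 = 2.97×10^7 s.
Equilibrium anomaly ΔT_eq = F / λ = 157 / 13.4 = 11.7 K.
t = 16.2 weeks = 9.80×10^6 s, so t/τ = 0.330.
ΔT(t) = ΔT_eq (1 − e^(−t/τ)) = 11.7 × (1 − e^−0.330) = 3.29 K.

3.3 K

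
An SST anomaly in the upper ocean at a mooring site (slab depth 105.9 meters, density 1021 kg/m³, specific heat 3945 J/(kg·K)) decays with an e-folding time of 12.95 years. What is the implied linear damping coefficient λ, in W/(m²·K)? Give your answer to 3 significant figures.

1.04

Areal heat capacity C = ρ c_p D = 1021 × 3945 × 105.9 = 4.27×10^8 J m⁻² K⁻¹.
τ = 12.95 years = 4.09×10^8 s.
λ = C / τ = 4.27×10^8 / 4.09×10^8 = 1.04 W/(m²·K).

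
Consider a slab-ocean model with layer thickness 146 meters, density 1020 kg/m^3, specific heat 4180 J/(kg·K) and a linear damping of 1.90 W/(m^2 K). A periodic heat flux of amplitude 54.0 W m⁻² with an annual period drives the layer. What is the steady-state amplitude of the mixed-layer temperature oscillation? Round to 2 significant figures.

0.44 K

Areal heat capacity C = ρ c_p D = 1020 × 4180 × 146 = 6.22×10^8 J m⁻² K⁻¹.
Angular frequency ω = 2π / T = 2π / 3.15×10^7 s = 1.99×10^-7 s⁻¹.
√((Cω)² + λ²) = √((124)² + 1.90²) = 124 W/(m²·K).
Amplitude A = F₀ / √((Cω)²+λ²) = 54.0 / 124 = 0.435 K.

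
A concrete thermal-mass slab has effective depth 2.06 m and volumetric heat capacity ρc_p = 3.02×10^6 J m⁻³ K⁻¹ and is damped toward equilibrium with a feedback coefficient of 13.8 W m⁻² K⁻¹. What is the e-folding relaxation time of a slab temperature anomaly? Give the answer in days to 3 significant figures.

Areal heat capacity C = ρc_p × D = 3.02×10^6 × 2.06 = 6.22×10^6 J/(m^2 K).
Relaxation time τ = C / λ = 6.22×10^6 / 13.8 = 4.51×10^5 s.
In days: 4.51×10^5 s / (86400 s/day) = 5.22 days.

5.22 days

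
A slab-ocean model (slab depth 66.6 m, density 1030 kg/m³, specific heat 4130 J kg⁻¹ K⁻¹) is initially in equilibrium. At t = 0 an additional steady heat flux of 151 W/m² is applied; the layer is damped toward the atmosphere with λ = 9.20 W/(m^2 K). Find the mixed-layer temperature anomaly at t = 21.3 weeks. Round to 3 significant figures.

Areal heat capacity C = ρ c_p D = 1030 × 4130 × 66.6 = 2.83×10^8 J/(m²·K).
τ = C / λ = 2.83×10^8 / 9.20 = 3.08×10^7 s.
Equilibrium anomaly ΔT_eq = F / λ = 151 / 9.20 = 16.4 K.
t = 21.3 weeks = 1.29×10^7 s, so t/τ = 0.418.
ΔT(t) = ΔT_eq (1 − e^(−t/τ)) = 16.4 × (1 − e^−0.418) = 5.61 K.

5.61 K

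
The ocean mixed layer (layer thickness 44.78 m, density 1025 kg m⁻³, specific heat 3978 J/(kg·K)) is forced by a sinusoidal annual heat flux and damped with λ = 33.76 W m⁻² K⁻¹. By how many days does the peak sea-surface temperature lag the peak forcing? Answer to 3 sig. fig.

47.8 days

Areal heat capacity C = ρ c_p D = 1025 × 3978 × 44.78 = 1.83×10^8 J m⁻² K⁻¹.
ω = 2π / 3.15×10^7 s = 1.99×10^-7 s⁻¹.
Phase lag φ = arctan(Cω/λ) = arctan(36.4/33.76) = 0.823 rad.
Time lag = φ / ω = 0.823 / 1.99×10^-7 = 4.13×10^6 s = 47.8 days.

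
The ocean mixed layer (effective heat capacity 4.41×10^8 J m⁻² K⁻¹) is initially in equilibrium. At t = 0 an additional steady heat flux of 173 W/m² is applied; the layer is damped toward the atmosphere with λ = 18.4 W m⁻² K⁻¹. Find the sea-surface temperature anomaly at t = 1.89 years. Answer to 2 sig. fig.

8.6 K

Areal heat capacity C = 4.41×10^8 J m⁻² K⁻¹ (given).
τ = C / λ = 4.41×10^8 / 18.4 = 2.40×10^7 s.
Equilibrium anomaly ΔT_eq = F / λ = 173 / 18.4 = 9.40 K.
t = 1.89 years = 5.96×10^7 s, so t/τ = 2.49.
ΔT(t) = ΔT_eq (1 − e^(−t/τ)) = 9.40 × (1 − e^−2.49) = 8.62 K.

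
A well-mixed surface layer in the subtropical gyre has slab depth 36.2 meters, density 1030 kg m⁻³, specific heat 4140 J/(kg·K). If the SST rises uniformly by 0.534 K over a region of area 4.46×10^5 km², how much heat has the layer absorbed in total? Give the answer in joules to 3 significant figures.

3.68×10^19 J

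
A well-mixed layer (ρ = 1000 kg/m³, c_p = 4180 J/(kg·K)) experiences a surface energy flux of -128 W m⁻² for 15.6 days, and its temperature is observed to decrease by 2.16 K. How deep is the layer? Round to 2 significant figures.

19 m

Heat input Q = F Δt = -128 × 1.35×10^6 s = -1.73×10^8 J/m².
Required areal heat capacity C = Q / ΔT = 7.99×10^7 J/(m²·K).
Depth D = C / (ρ c_p) = 7.99×10^7 / (1000 × 4180) = 19.1 m.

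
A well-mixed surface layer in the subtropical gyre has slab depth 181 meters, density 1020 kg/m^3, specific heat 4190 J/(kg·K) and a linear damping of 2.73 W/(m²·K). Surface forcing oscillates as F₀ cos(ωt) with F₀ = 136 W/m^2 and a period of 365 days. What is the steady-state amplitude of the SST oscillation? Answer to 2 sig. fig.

Areal heat capacity C = ρ c_p D = 1020 × 4190 × 181 = 7.74×10^8 J m⁻² K⁻¹.
Angular frequency ω = 2π / T = 2π / 3.15×10^7 s = 1.99×10^-7 s⁻¹.
√((Cω)² + λ²) = √((154)² + 2.73²) = 154 W/(m²·K).
Amplitude A = F₀ / √((Cω)²+λ²) = 136 / 154 = 0.882 K.

0.88 K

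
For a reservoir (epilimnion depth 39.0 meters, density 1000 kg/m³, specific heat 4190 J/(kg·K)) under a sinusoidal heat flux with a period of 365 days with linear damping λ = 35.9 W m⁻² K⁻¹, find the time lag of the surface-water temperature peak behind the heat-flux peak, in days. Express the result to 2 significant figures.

43 days

Areal heat capacity C = ρ c_p D = 1000 × 4190 × 39.0 = 1.63×10^8 J/(m^2 K).
ω = 2π / 3.15×10^7 s = 1.99×10^-7 s⁻¹.
Phase lag φ = arctan(Cω/λ) = arctan(32.6/35.9) = 0.737 rad.
Time lag = φ / ω = 0.737 / 1.99×10^-7 = 3.70×10^6 s = 42.8 days.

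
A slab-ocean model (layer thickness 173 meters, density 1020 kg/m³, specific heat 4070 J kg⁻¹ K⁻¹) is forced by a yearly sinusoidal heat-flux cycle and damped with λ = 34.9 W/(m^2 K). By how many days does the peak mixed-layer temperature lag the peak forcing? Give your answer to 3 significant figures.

77.4 days

Areal heat capacity C = ρ c_p D = 1020 × 4070 × 173 = 7.18×10^8 J/(m²·K).
ω = 2π / 3.15×10^7 s = 1.99×10^-7 s⁻¹.
Phase lag φ = arctan(Cω/λ) = arctan(143/34.9) = 1.33 rad.
Time lag = φ / ω = 1.33 / 1.99×10^-7 = 6.68×10^6 s = 77.4 days.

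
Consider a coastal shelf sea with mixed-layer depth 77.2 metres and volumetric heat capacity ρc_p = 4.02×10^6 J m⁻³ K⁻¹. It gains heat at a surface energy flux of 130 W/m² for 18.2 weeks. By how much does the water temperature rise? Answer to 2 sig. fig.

Areal heat capacity C = ρc_p × D = 4.02×10^6 × 77.2 = 3.10×10^8 J/(m^2 K).
Net heat input Q = F Δt = 130 × (18.2 weeks × 6.048×10^5 s/week) = 1.43×10^9 J/m².
ΔT = Q / C = 1.43×10^9 / 3.10×10^8 = 4.61 K.

4.6 K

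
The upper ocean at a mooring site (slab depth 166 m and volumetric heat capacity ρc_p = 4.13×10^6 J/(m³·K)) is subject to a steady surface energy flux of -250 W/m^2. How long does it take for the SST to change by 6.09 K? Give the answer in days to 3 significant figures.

Areal heat capacity C = ρc_p × D = 4.13×10^6 × 166 = 6.86×10^8 J/(m²·K).
Time required: Δt = C ΔT / F = 6.86×10^8 × -6.09 / -250 = 1.67×10^7 s.
In days: 1.67×10^7 s / (86400 s/day) = 193 days.

193 days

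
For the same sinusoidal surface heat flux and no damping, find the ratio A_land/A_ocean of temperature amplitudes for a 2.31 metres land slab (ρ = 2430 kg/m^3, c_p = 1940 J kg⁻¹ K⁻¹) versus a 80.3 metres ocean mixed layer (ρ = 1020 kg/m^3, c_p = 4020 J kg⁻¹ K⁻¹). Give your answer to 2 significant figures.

C_ocean = 1020 × 4020 × 80.3 = 3.29×10^8 J/(m²·K).
C_land = 2430 × 1940 × 2.31 = 1.09×10^7 J/(m²·K).
Undamped amplitude ∝ 1/C, so A_land/A_ocean = C_ocean/C_land = 30.2.

30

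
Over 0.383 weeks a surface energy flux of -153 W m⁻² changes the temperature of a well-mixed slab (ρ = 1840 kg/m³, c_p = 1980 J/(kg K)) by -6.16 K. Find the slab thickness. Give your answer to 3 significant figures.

Heat input Q = F Δt = -153 × 2.32×10^5 s = -3.54×10^7 J/m².
Required areal heat capacity C = Q / ΔT = 5.75×10^6 J/(m²·K).
Depth D = C / (ρ c_p) = 5.75×10^6 / (1840 × 1980) = 1.58 m.

1.58 m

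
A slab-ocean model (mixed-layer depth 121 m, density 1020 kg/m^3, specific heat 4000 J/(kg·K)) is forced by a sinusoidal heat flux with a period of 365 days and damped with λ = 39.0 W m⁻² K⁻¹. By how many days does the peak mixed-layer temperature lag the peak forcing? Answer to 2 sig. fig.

69 days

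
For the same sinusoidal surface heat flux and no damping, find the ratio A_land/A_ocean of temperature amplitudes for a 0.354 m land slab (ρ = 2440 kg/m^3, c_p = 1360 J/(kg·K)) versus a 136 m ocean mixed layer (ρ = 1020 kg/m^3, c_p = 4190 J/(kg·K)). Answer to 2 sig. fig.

C_ocean = 1020 × 4190 × 136 = 5.81×10^8 J/(m²·K).
C_land = 2440 × 1360 × 0.354 = 1.17×10^6 J/(m²·K).
Undamped amplitude ∝ 1/C, so A_land/A_ocean = C_ocean/C_land = 495.

490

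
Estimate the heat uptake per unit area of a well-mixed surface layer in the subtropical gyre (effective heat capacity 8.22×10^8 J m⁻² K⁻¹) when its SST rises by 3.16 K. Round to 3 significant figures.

2.60×10^9

Areal heat capacity C = 8.22×10^8 J m⁻² K⁻¹ (given).
ΔQ = C ΔT = 8.22×10^8 × 3.16 = 2.60×10^9 J/m².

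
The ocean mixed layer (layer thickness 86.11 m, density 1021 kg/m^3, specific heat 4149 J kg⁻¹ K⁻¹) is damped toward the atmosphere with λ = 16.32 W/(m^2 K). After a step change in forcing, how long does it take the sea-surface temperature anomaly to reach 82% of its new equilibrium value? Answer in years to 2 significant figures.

1.2 years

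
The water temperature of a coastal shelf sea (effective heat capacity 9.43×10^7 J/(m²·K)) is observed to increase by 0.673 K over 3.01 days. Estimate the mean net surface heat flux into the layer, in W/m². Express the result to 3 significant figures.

244

Areal heat capacity C = 9.43×10^7 J/(m²·K) (given).
Required heat per unit area: Q = C ΔT = 9.43×10^7 × 0.673 = 6.35×10^7 J/m².
Flux F = Q / Δt = 6.35×10^7 / 2.60×10^5 s = 244 W/m².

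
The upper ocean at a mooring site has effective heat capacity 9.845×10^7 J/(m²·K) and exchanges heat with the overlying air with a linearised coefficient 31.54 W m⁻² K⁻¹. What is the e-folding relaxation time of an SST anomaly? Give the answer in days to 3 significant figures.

36.1 days

Areal heat capacity C = 9.845×10^7 J/(m²·K) (given).
Relaxation time τ = C / λ = 9.85×10^7 / 31.54 = 3.12×10^6 s.
In days: 3.12×10^6 s / (86400 s/day) = 36.1 days.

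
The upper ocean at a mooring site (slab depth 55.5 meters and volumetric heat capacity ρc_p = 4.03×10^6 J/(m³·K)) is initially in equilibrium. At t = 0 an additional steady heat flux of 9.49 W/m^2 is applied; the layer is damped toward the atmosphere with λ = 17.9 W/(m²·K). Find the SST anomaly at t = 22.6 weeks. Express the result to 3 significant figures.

0.353 K

Areal heat capacity C = ρc_p × D = 4.03×10^6 × 55.5 = 2.24×10^8 J m⁻² K⁻¹.
τ = C / λ = 2.24×10^8 / 17.9 = 1.25×10^7 s.
Equilibrium anomaly ΔT_eq = F / λ = 9.49 / 17.9 = 0.530 K.
t = 22.6 weeks = 1.37×10^7 s, so t/τ = 1.09.
ΔT(t) = ΔT_eq (1 − e^(−t/τ)) = 0.530 × (1 − e^−1.09) = 0.353 K.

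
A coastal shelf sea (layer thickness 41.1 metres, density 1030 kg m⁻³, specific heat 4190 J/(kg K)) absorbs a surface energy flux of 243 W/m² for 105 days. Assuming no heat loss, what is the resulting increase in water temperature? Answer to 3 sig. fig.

Areal heat capacity C = ρ c_p D = 1030 × 4190 × 41.1 = 1.77×10^8 J m⁻² K⁻¹.
Net heat input Q = F Δt = 243 × (105 days × 86400 s/day) = 2.20×10^9 J/m².
ΔT = Q / C = 2.20×10^9 / 1.77×10^8 = 12.4 K.

12.4 K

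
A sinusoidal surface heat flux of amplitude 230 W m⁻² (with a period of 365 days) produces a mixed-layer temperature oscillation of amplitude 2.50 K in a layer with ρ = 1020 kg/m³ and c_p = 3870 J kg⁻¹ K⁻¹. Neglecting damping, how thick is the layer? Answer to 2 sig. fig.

120 m

ω = 2π / 3.15×10^7 s = 1.99×10^-7 s⁻¹.
Required C = F₀ / (A ω) = 230 / (2.50 × 1.99×10^-7) = 4.62×10^8 J/(m²·K).
D = C / (ρ c_p) = 4.62×10^8 / (1020 × 3870) = 117 m.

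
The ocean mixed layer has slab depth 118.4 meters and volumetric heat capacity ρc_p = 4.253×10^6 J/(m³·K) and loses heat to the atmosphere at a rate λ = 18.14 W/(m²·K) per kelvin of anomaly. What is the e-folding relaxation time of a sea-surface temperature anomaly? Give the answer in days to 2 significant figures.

320 days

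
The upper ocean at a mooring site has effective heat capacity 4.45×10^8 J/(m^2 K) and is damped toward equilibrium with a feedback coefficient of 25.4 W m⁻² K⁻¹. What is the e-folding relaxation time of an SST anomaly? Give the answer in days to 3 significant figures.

Areal heat capacity C = 4.45×10^8 J/(m^2 K) (given).
Relaxation time τ = C / λ = 4.45×10^8 / 25.4 = 1.75×10^7 s.
In days: 1.75×10^7 s / (86400 s/day) = 203 days.

203 days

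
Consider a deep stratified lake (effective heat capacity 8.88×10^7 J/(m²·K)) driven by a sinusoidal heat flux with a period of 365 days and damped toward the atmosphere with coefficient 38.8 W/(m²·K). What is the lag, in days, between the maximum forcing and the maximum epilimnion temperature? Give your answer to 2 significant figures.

25 days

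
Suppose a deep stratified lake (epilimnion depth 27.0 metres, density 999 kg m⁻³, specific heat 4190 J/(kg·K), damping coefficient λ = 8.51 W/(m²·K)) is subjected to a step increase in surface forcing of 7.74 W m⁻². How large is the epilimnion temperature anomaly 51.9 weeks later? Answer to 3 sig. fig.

Areal heat capacity C = ρ c_p D = 999 × 4190 × 27.0 = 1.13×10^8 J m⁻² K⁻¹.
τ = C / λ = 1.13×10^8 / 8.51 = 1.33×10^7 s.
Equilibrium anomaly ΔT_eq = F / λ = 7.74 / 8.51 = 0.910 K.
t = 51.9 weeks = 3.14×10^7 s, so t/τ = 2.36.
ΔT(t) = ΔT_eq (1 − e^(−t/τ)) = 0.910 × (1 − e^−2.36) = 0.824 K.

0.824 K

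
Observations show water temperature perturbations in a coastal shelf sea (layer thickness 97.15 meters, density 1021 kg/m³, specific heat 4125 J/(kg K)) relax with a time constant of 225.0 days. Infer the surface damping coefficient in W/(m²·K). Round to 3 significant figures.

Areal heat capacity C = ρ c_p D = 1021 × 4125 × 97.15 = 4.09×10^8 J/(m^2 K).
τ = 225.0 days = 1.94×10^7 s.
λ = C / τ = 4.09×10^8 / 1.94×10^7 = 21.0 W/(m²·K).

21.0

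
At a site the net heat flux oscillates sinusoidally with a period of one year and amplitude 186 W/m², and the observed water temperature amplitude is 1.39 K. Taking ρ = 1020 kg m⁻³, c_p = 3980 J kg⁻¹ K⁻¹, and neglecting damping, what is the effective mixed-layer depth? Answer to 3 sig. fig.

165 m

ω = 2π / 3.15×10^7 s = 1.99×10^-7 s⁻¹.
Required C = F₀ / (A ω) = 186 / (1.39 × 1.99×10^-7) = 6.72×10^8 J/(m²·K).
D = C / (ρ c_p) = 6.72×10^8 / (1020 × 3980) = 165 m.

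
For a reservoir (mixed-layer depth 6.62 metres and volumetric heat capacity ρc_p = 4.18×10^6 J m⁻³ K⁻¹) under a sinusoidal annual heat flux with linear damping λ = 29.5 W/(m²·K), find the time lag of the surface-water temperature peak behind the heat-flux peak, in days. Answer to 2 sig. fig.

11 days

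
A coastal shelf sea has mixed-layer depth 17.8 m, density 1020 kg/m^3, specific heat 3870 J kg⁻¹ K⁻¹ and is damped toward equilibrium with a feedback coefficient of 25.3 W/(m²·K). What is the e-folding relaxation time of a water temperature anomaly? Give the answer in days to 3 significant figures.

32.1 days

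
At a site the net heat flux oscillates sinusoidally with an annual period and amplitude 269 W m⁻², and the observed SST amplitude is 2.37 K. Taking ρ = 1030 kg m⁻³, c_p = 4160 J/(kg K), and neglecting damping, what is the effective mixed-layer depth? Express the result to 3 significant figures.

ω = 2π / 3.15×10^7 s = 1.99×10^-7 s⁻¹.
Required C = F₀ / (A ω) = 269 / (2.37 × 1.99×10^-7) = 5.70×10^8 J/(m²·K).
D = C / (ρ c_p) = 5.70×10^8 / (1030 × 4160) = 133 m.

133 m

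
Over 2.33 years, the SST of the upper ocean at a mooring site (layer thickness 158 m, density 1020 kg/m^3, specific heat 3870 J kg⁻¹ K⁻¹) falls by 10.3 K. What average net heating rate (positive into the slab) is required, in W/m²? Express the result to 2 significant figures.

-87

Areal heat capacity C = ρ c_p D = 1020 × 3870 × 158 = 6.24×10^8 J/(m^2 K).
Required heat per unit area: Q = C ΔT = 6.24×10^8 × -10.3 = -6.42×10^9 J/m².
Flux F = Q / Δt = -6.42×10^9 / 7.35×10^7 s = -87.4 W/m².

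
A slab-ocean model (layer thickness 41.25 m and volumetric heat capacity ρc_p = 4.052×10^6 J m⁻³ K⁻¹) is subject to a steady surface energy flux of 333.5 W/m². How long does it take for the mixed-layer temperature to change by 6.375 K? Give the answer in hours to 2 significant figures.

Areal heat capacity C = ρc_p × D = 4.052×10^6 × 41.25 = 1.67×10^8 J/(m^2 K).
Time required: Δt = C ΔT / F = 1.67×10^8 × 6.375 / 333.5 = 3.20×10^6 s.
In hours: 3.20×10^6 s / (3600 s/hour) = 888 hours.

890 hours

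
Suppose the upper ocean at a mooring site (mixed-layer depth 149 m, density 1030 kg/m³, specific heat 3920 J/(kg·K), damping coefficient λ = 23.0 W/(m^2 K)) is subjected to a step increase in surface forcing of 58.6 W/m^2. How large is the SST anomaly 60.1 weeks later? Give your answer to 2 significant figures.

Areal heat capacity C = ρ c_p D = 1030 × 3920 × 149 = 6.02×10^8 J m⁻² K⁻¹.
τ = C / λ = 6.02×10^8 / 23.0 = 2.62×10^7 s.
Equilibrium anomaly ΔT_eq = F / λ = 58.6 / 23.0 = 2.55 K.
t = 60.1 weeks = 3.63×10^7 s, so t/τ = 1.39.
ΔT(t) = ΔT_eq (1 − e^(−t/τ)) = 2.55 × (1 − e^−1.39) = 1.91 K.

1.9 K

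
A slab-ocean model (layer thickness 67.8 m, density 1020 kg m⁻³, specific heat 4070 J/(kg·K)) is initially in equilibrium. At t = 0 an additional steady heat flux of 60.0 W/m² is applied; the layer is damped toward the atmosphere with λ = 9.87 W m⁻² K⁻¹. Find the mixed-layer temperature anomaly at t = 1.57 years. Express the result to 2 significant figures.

Areal heat capacity C = ρ c_p D = 1020 × 4070 × 67.8 = 2.81×10^8 J/(m^2 K).
τ = C / λ = 2.81×10^8 / 9.87 = 2.85×10^7 s.
Equilibrium anomaly ΔT_eq = F / λ = 60.0 / 9.87 = 6.08 K.
t = 1.57 years = 4.95×10^7 s, so t/τ = 1.74.
ΔT(t) = ΔT_eq (1 − e^(−t/τ)) = 6.08 × (1 − e^−1.74) = 5.01 K.

5.0 K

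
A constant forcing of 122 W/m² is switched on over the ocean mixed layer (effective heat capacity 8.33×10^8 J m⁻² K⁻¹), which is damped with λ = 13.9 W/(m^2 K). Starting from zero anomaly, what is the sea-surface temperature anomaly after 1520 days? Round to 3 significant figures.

7.80 K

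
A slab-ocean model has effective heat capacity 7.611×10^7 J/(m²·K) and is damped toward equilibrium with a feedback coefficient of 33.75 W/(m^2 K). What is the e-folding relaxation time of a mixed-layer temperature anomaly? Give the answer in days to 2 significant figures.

26 days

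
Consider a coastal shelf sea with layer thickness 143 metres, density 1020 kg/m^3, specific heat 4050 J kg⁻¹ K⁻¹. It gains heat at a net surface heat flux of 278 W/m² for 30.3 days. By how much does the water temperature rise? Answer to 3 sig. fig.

1.23 K

Areal heat capacity C = ρ c_p D = 1020 × 4050 × 143 = 5.91×10^8 J/(m^2 K).
Net heat input Q = F Δt = 278 × (30.3 days × 86400 s/day) = 7.28×10^8 J/m².
ΔT = Q / C = 7.28×10^8 / 5.91×10^8 = 1.23 K.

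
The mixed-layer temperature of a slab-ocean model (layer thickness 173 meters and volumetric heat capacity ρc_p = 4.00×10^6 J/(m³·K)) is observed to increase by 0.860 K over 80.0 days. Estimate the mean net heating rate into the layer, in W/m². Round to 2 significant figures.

86

Areal heat capacity C = ρc_p × D = 4.00×10^6 × 173 = 6.92×10^8 J/(m^2 K).
Required heat per unit area: Q = C ΔT = 6.92×10^8 × 0.860 = 5.95×10^8 J/m².
Flux F = Q / Δt = 5.95×10^8 / 6.91×10^6 s = 86.1 W/m².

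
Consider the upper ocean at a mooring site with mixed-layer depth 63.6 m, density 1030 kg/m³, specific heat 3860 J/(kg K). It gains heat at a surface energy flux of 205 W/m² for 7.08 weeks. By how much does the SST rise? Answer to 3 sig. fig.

3.47 K

Areal heat capacity C = ρ c_p D = 1030 × 3860 × 63.6 = 2.53×10^8 J/(m^2 K).
Net heat input Q = F Δt = 205 × (7.08 weeks × 6.048×10^5 s/week) = 8.78×10^8 J/m².
ΔT = Q / C = 8.78×10^8 / 2.53×10^8 = 3.47 K.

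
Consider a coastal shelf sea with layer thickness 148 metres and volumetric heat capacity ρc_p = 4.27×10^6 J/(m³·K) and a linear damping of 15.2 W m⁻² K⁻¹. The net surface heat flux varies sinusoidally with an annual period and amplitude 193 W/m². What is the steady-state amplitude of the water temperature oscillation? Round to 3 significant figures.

1.52 K

Areal heat capacity C = ρc_p × D = 4.27×10^6 × 148 = 6.32×10^8 J/(m^2 K).
Angular frequency ω = 2π / T = 2π / 3.15×10^7 s = 1.99×10^-7 s⁻¹.
√((Cω)² + λ²) = √((126)² + 15.2²) = 127 W/(m²·K).
Amplitude A = F₀ / √((Cω)²+λ²) = 193 / 127 = 1.52 K.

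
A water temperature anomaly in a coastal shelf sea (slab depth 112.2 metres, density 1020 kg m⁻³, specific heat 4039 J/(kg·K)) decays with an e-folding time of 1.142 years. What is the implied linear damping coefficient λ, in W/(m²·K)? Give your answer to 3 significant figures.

12.8

Areal heat capacity C = ρ c_p D = 1020 × 4039 × 112.2 = 4.62×10^8 J/(m²·K).
τ = 1.142 years = 3.60×10^7 s.
λ = C / τ = 4.62×10^8 / 3.60×10^7 = 12.8 W/(m²·K).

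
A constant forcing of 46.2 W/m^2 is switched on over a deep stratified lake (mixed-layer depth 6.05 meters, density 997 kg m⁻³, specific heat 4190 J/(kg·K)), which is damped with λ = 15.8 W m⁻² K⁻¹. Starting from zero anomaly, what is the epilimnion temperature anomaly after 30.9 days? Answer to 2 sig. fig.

2.4 K

Areal heat capacity C = ρ c_p D = 997 × 4190 × 6.05 = 2.53×10^7 J m⁻² K⁻¹.
τ = C / λ = 2.53×10^7 / 15.8 = 1.60×10^6 s.
Equilibrium anomaly ΔT_eq = F / λ = 46.2 / 15.8 = 2.92 K.
t = 30.9 days = 2.67×10^6 s, so t/τ = 1.67.
ΔT(t) = ΔT_eq (1 − e^(−t/τ)) = 2.92 × (1 − e^−1.67) = 2.37 K.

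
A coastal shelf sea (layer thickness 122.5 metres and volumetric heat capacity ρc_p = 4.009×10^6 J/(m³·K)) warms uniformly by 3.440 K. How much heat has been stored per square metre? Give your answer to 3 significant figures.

Areal heat capacity C = ρc_p × D = 4.009×10^6 × 122.5 = 4.91×10^8 J/(m²·K).
ΔQ = C ΔT = 4.91×10^8 × 3.440 = 1.69×10^9 J/m².

1.69×10^9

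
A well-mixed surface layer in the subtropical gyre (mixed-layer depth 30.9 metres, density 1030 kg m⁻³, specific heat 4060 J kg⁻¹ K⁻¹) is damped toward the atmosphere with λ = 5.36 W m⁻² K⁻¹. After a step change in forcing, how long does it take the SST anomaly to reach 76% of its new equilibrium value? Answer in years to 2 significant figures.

1.1 years

Areal heat capacity C = ρ c_p D = 1030 × 4060 × 30.9 = 1.29×10^8 J/(m^2 K).
τ = C / λ = 1.29×10^8 / 5.36 = 2.41×10^7 s.
Fraction reached: 1 − e^(−t/τ) = 0.76 ⇒ t = −τ ln(1 − 0.76) = τ × 1.43.
t = 3.44×10^7 s = 1.09 years.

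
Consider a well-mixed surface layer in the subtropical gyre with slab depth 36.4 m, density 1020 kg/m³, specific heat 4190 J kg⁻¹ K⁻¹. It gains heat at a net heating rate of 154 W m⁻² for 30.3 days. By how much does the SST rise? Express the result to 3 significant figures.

2.59 K

Areal heat capacity C = ρ c_p D = 1020 × 4190 × 36.4 = 1.56×10^8 J/(m^2 K).
Net heat input Q = F Δt = 154 × (30.3 days × 86400 s/day) = 4.03×10^8 J/m².
ΔT = Q / C = 4.03×10^8 / 1.56×10^8 = 2.59 K.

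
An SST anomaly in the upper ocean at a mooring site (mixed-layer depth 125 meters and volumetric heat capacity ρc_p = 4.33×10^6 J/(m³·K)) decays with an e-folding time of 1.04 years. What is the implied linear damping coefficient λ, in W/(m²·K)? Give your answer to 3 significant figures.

16.5

Areal heat capacity C = ρc_p × D = 4.33×10^6 × 125 = 5.41×10^8 J m⁻² K⁻¹.
τ = 1.04 years = 3.28×10^7 s.
λ = C / τ = 5.41×10^8 / 3.28×10^7 = 16.5 W/(m²·K).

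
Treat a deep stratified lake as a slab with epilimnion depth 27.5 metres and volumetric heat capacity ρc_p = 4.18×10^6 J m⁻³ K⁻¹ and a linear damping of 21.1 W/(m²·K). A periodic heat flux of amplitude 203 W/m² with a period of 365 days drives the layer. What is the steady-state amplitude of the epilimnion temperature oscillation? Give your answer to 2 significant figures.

6.5 K

Areal heat capacity C = ρc_p × D = 4.18×10^6 × 27.5 = 1.15×10^8 J/(m²·K).
Angular frequency ω = 2π / T = 2π / 3.15×10^7 s = 1.99×10^-7 s⁻¹.
√((Cω)² + λ²) = √((22.9)² + 21.1²) = 31.1 W/(m²·K).
Amplitude A = F₀ / √((Cω)²+λ²) = 203 / 31.1 = 6.52 K.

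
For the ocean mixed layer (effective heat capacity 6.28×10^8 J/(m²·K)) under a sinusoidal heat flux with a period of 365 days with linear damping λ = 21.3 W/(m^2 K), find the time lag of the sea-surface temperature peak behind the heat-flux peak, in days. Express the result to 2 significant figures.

Areal heat capacity C = 6.28×10^8 J/(m²·K) (given).
ω = 2π / 3.15×10^7 s = 1.99×10^-7 s⁻¹.
Phase lag φ = arctan(Cω/λ) = arctan(125/21.3) = 1.40 rad.
Time lag = φ / ω = 1.40 / 1.99×10^-7 = 7.04×10^6 s = 81.5 days.

81 days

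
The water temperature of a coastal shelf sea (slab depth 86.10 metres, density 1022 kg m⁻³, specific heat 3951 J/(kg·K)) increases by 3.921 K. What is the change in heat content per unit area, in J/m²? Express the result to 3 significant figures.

Areal heat capacity C = ρ c_p D = 1022 × 3951 × 86.10 = 3.48×10^8 J/(m²·K).
ΔQ = C ΔT = 3.48×10^8 × 3.921 = 1.36×10^9 J/m².

1.36×10^9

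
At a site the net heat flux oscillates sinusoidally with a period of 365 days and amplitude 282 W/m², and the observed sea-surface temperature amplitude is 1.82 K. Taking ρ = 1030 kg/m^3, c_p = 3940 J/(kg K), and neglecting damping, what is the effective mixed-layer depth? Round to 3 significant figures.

192 m

ω = 2π / 3.15×10^7 s = 1.99×10^-7 s⁻¹.
Required C = F₀ / (A ω) = 282 / (1.82 × 1.99×10^-7) = 7.78×10^8 J/(m²·K).
D = C / (ρ c_p) = 7.78×10^8 / (1030 × 3940) = 192 m.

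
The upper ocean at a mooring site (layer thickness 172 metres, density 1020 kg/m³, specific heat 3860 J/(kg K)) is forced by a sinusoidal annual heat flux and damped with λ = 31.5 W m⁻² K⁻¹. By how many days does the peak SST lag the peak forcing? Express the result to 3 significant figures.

Areal heat capacity C = ρ c_p D = 1020 × 3860 × 172 = 6.77×10^8 J/(m²·K).
ω = 2π / 3.15×10^7 s = 1.99×10^-7 s⁻¹.
Phase lag φ = arctan(Cω/λ) = arctan(135/31.5) = 1.34 rad.
Time lag = φ / ω = 1.34 / 1.99×10^-7 = 6.73×10^6 s = 77.9 days.

77.9 days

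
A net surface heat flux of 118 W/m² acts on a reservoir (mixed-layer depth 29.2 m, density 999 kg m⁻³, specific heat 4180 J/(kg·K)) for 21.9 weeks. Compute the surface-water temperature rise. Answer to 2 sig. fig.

13 K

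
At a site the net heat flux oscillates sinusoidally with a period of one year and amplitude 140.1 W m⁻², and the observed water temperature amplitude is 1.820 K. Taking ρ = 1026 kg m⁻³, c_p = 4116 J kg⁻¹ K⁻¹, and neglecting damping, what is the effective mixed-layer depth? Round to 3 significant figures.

ω = 2π / 3.15×10^7 s = 1.99×10^-7 s⁻¹.
Required C = F₀ / (A ω) = 140.1 / (1.820 × 1.99×10^-7) = 3.86×10^8 J/(m²·K).
D = C / (ρ c_p) = 3.86×10^8 / (1026 × 4116) = 91.5 m.

91.5 m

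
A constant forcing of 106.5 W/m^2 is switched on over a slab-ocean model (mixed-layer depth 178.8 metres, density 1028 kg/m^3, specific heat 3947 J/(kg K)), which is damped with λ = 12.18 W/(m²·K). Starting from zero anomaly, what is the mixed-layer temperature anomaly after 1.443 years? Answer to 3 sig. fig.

Areal heat capacity C = ρ c_p D = 1028 × 3947 × 178.8 = 7.25×10^8 J/(m²·K).
τ = C / λ = 7.25×10^8 / 12.18 = 5.96×10^7 s.
Equilibrium anomaly ΔT_eq = F / λ = 106.5 / 12.18 = 8.74 K.
t = 1.443 years = 4.55×10^7 s, so t/τ = 0.765.
ΔT(t) = ΔT_eq (1 − e^(−t/τ)) = 8.74 × (1 − e^−0.765) = 4.67 K.

4.67 K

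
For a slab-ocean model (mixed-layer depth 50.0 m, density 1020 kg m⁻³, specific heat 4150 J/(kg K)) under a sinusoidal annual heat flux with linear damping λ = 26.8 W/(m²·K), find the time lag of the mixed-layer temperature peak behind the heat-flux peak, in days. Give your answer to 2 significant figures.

Areal heat capacity C = ρ c_p D = 1020 × 4150 × 50.0 = 2.12×10^8 J/(m²·K).
ω = 2π / 3.15×10^7 s = 1.99×10^-7 s⁻¹.
Phase lag φ = arctan(Cω/λ) = arctan(42.2/26.8) = 1.00 rad.
Time lag = φ / ω = 1.00 / 1.99×10^-7 = 5.04×10^6 s = 58.4 days.

58 days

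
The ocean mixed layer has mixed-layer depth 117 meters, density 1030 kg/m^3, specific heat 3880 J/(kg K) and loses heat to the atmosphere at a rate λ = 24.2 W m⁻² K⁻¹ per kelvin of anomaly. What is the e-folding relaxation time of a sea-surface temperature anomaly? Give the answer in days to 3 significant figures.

Areal heat capacity C = ρ c_p D = 1030 × 3880 × 117 = 4.68×10^8 J/(m²·K).
Relaxation time τ = C / λ = 4.68×10^8 / 24.2 = 1.93×10^7 s.
In days: 1.93×10^7 s / (86400 s/day) = 224 days.

224 days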